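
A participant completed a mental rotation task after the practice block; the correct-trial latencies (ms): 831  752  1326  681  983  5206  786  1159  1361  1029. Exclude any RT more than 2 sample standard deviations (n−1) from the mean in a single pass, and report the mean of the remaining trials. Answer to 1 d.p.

989.8 ms

n = 10, ΣRT = 14114, M = 1411.400
Σ(x−M)² = 16498566.40; s = √(16498566.40/9) = 1353.948
Cutoffs: 1411.400 ± 2·1353.948 → [-1296.5, 4119.3]
Outside: 5206 → excluded.
Retained (n=9): Σ = 8908, mean = 8908/9 = 989.778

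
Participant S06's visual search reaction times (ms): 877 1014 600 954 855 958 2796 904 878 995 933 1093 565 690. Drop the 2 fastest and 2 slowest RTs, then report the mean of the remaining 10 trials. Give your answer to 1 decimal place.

Sorted: 565, 600, 690, 855, 877, 878, 904, 933, 954, 958, 995, 1014, 1093, 2796
Drop lowest 2 (565, 600) and highest 2 (1093, 2796)
Remaining (n=10): Σ = 9058, mean = 9058/10 = 905.800

905.8 ms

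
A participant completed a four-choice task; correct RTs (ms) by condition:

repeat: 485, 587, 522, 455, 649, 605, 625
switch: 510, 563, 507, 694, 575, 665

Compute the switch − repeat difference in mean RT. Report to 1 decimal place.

M(repeat) = 3928/7 = 561.143
M(switch) = 3514/6 = 585.667
Difference = 585.667 − 561.143 = 24.524 ms

24.5 ms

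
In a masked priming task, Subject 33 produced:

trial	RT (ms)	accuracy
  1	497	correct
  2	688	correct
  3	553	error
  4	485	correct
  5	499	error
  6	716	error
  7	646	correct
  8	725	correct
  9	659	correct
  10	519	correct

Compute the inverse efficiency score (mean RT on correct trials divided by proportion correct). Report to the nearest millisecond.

Correct trials (n=7): 497, 688, 485, 646, 725, 659, 519
Mean correct RT = 4219/7 = 602.7143 ms
Proportion correct = 7/10
IES = 602.7143 / (7/10) = 861.020 ms

861 ms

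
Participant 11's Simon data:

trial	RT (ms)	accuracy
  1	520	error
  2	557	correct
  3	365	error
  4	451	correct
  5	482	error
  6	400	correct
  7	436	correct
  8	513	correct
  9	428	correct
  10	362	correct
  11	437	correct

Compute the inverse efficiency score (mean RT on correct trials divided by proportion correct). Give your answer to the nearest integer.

616 ms

Correct trials (n=8): 557, 451, 400, 436, 513, 428, 362, 437
Mean correct RT = 3584/8 = 448.0000 ms
Proportion correct = 8/11
IES = 448.0000 / (8/11) = 616.000 ms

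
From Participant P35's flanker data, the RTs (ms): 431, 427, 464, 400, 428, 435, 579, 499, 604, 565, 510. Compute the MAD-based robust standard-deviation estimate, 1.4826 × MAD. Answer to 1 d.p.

Sorted: 400, 427, 428, 431, 435, 464, 499, 510, 565, 579, 604 → median = 464
|x − 464| sorted: 0, 29, 33, 35, 36, 37, 46, 64, 101, 115, 140 → MAD = 37
Robust SD ≈ 1.4826 × 37 = 54.856

54.9 ms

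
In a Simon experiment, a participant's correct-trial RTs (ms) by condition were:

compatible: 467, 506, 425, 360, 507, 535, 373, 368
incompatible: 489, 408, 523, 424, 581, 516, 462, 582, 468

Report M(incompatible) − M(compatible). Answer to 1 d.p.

52.2 ms

M(compatible) = 3541/8 = 442.625
M(incompatible) = 4453/9 = 494.778
Difference = 494.778 − 442.625 = 52.153 ms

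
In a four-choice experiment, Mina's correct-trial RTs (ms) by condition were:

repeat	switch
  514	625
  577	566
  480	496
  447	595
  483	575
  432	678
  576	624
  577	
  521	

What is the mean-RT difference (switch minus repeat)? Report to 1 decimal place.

M(repeat) = 4607/9 = 511.889
M(switch) = 4159/7 = 594.143
Difference = 594.143 − 511.889 = 82.254 ms

82.3 ms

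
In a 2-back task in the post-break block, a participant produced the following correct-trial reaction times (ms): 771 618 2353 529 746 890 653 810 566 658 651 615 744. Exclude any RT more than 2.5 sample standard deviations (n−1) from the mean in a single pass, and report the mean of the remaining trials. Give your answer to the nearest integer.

n = 13, ΣRT = 10604, M = 815.692
Σ(x−M)² = 2683220.77; s = √(2683220.77/12) = 472.865
Cutoffs: 815.692 ± 2.5·472.865 → [-366.5, 1997.9]
Outside: 2353 → excluded.
Retained (n=12): Σ = 8251, mean = 8251/12 = 687.583

688 ms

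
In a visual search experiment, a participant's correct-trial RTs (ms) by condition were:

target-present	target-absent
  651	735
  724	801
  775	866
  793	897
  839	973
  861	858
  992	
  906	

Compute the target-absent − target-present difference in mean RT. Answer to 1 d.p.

37.4 ms

M(target-present) = 6541/8 = 817.625
M(target-absent) = 5130/6 = 855.000
Difference = 855.000 − 817.625 = 37.375 ms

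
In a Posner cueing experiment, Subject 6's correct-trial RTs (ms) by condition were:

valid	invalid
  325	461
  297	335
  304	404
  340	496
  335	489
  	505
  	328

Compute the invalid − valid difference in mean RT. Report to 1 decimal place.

M(valid) = 1601/5 = 320.200
M(invalid) = 3018/7 = 431.143
Difference = 431.143 − 320.200 = 110.943 ms

110.9 ms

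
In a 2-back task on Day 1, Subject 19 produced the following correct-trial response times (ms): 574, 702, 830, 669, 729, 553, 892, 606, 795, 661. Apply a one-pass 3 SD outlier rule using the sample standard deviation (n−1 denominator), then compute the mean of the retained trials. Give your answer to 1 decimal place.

701.1 ms

n = 10, ΣRT = 7011, M = 701.100
Σ(x−M)² = 112424.90; s = √(112424.90/9) = 111.766
Cutoffs: 701.100 ± 3·111.766 → [365.8, 1036.4]
No RTs fall outside the cutoffs; all 10 retained. Mean = 7011/10 = 701.100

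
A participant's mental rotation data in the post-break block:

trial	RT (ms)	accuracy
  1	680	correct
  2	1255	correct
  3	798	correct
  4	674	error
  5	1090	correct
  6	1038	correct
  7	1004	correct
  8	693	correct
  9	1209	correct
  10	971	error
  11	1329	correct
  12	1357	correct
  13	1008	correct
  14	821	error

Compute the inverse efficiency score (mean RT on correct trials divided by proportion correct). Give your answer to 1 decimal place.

1326.1 ms

Correct trials (n=11): 680, 1255, 798, 1090, 1038, 1004, 693, 1209, 1329, 1357, 1008
Mean correct RT = 11461/11 = 1041.9091 ms
Proportion correct = 11/14
IES = 1041.9091 / (11/14) = 1326.066 ms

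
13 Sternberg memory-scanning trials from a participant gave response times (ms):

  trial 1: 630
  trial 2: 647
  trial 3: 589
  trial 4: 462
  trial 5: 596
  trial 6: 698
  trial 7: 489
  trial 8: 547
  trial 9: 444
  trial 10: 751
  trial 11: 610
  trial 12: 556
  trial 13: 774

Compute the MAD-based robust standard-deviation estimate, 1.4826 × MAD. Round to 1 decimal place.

75.6 ms

Sorted: 444, 462, 489, 547, 556, 589, 596, 610, 630, 647, 698, 751, 774 → median = 596
|x − 596| sorted: 0, 7, 14, 34, 40, 49, 51, 102, 107, 134, 152, 155, 178 → MAD = 51
Robust SD ≈ 1.4826 × 51 = 75.613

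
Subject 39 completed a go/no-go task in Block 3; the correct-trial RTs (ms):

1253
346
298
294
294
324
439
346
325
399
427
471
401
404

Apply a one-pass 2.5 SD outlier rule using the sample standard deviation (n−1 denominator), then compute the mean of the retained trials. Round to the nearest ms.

367 ms

n = 14, ΣRT = 6021, M = 430.071
Σ(x−M)² = 772366.93; s = √(772366.93/13) = 243.747
Cutoffs: 430.071 ± 2.5·243.747 → [-179.3, 1039.4]
Outside: 1253 → excluded.
Retained (n=13): Σ = 4768, mean = 4768/13 = 366.769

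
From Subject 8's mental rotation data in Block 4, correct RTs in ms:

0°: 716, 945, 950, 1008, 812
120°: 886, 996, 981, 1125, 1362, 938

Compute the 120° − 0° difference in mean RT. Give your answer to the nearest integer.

M(0°) = 4431/5 = 886.200
M(120°) = 6288/6 = 1048.000
Difference = 1048.000 − 886.200 = 161.800 ms

162 ms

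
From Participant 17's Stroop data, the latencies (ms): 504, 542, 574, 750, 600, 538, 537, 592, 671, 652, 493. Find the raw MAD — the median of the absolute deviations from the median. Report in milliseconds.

37 ms

Sorted: 493, 504, 537, 538, 542, 574, 592, 600, 652, 671, 750 → median = 574
|x − 574|: 70, 32, 0, 176, 26, 36, 37, 18, 97, 78, 81
Sorted deviations: 0, 18, 26, 32, 36, 37, 70, 78, 81, 97, 176 → MAD = 37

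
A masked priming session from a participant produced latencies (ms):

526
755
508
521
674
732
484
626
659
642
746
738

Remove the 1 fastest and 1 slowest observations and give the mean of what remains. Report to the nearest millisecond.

637 ms

Sorted: 484, 508, 521, 526, 626, 642, 659, 674, 732, 738, 746, 755
Drop lowest 1 (484) and highest 1 (755)
Remaining (n=10): Σ = 6372, mean = 6372/10 = 637.200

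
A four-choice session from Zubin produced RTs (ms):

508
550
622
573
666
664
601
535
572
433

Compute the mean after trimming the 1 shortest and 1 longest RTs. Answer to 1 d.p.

578.1 ms

Sorted: 433, 508, 535, 550, 572, 573, 601, 622, 664, 666
Drop lowest 1 (433) and highest 1 (666)
Remaining (n=8): Σ = 4625, mean = 4625/8 = 578.125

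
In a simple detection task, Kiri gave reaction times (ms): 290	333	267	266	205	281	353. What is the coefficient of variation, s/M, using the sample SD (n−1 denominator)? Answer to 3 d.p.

n = 7, Σ = 1995, M = 285.0000
Σ(x−M)² = 14054.000; s = √(14054.000/6) = 48.3977
CV = 48.3977 / 285.0000 = 0.16982

0.170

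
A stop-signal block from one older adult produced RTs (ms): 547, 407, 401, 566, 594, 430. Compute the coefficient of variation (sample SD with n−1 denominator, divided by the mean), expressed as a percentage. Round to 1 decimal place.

n = 6, Σ = 2945, M = 490.8333
Σ(x−M)² = 38246.833; s = √(38246.833/5) = 87.4607
CV = 87.4607 / 490.8333 = 0.17819 = 17.819%

17.8%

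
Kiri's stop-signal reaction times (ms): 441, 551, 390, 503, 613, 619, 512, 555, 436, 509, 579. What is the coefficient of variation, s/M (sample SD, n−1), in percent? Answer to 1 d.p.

14.3%

n = 11, Σ = 5708, M = 518.9091
Σ(x−M)² = 54774.909; s = √(54774.909/10) = 74.0101
CV = 74.0101 / 518.9091 = 0.14263 = 14.263%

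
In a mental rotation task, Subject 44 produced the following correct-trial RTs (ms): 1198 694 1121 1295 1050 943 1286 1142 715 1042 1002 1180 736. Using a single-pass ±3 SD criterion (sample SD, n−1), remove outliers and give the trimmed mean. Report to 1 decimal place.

n = 13, ΣRT = 13404, M = 1031.077
Σ(x−M)² = 514748.92; s = √(514748.92/12) = 207.113
Cutoffs: 1031.077 ± 3·207.113 → [409.7, 1652.4]
No RTs fall outside the cutoffs; all 13 retained. Mean = 13404/13 = 1031.077

1031.1 ms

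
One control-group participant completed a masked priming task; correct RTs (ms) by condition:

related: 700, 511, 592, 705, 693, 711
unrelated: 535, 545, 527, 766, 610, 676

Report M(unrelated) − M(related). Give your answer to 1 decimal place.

-42.2 ms

M(related) = 3912/6 = 652.000
M(unrelated) = 3659/6 = 609.833
Difference = 609.833 − 652.000 = -42.167 ms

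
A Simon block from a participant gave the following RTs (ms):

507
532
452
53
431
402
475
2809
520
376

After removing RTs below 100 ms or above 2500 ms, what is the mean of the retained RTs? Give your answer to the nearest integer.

462 ms

Excluded: 53, 2809
Retained (n=8): Σ = 3695
Mean = 3695/8 = 461.8750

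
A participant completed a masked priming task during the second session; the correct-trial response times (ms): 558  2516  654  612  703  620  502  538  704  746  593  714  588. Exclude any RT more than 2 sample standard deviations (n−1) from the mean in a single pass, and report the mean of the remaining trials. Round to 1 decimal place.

n = 13, ΣRT = 10048, M = 772.923
Σ(x−M)² = 3356926.92; s = √(3356926.92/12) = 528.908
Cutoffs: 772.923 ± 2·528.908 → [-284.9, 1830.7]
Outside: 2516 → excluded.
Retained (n=12): Σ = 7532, mean = 7532/12 = 627.667

627.7 ms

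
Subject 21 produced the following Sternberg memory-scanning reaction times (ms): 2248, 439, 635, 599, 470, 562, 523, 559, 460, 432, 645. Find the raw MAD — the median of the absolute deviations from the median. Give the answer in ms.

86 ms

Sorted: 432, 439, 460, 470, 523, 559, 562, 599, 635, 645, 2248 → median = 559
|x − 559|: 1689, 120, 76, 40, 89, 3, 36, 0, 99, 127, 86
Sorted deviations: 0, 3, 36, 40, 76, 86, 89, 99, 120, 127, 1689 → MAD = 86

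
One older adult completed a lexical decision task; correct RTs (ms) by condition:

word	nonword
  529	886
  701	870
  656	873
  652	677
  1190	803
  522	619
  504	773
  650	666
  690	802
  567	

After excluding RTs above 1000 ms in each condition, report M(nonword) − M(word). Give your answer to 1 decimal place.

word: exclude 1190
M(word) = 5471/9 = 607.889
M(nonword) = 6969/9 = 774.333
Difference = 774.333 − 607.889 = 166.444 ms

166.4 ms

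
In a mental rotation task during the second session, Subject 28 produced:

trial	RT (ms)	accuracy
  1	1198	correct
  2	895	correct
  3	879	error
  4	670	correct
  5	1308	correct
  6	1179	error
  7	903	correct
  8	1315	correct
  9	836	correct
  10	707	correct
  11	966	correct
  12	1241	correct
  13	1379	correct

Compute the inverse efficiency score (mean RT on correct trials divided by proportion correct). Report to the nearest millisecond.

1227 ms

Correct trials (n=11): 1198, 895, 670, 1308, 903, 1315, 836, 707, 966, 1241, 1379
Mean correct RT = 11418/11 = 1038.0000 ms
Proportion correct = 11/13
IES = 1038.0000 / (11/13) = 1226.727 ms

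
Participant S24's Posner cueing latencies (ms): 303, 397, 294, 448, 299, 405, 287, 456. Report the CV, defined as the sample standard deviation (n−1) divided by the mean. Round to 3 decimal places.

0.201

n = 8, Σ = 2889, M = 361.1250
Σ(x−M)² = 36998.875; s = √(36998.875/7) = 72.7018
CV = 72.7018 / 361.1250 = 0.20132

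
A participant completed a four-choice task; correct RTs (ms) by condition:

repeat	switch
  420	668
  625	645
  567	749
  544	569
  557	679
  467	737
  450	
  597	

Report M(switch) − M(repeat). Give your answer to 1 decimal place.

M(repeat) = 4227/8 = 528.375
M(switch) = 4047/6 = 674.500
Difference = 674.500 − 528.375 = 146.125 ms

146.1 ms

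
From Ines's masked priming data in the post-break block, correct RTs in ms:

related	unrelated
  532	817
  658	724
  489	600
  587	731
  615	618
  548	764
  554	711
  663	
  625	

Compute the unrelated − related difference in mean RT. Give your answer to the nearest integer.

M(related) = 5271/9 = 585.667
M(unrelated) = 4965/7 = 709.286
Difference = 709.286 − 585.667 = 123.619 ms

124 ms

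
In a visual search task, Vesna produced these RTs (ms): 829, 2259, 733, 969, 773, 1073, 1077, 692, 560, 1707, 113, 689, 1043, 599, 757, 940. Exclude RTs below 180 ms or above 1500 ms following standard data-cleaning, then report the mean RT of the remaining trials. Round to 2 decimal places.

825.69 ms

Excluded: 113, 1707, 2259
Retained (n=13): Σ = 10734
Mean = 10734/13 = 825.6923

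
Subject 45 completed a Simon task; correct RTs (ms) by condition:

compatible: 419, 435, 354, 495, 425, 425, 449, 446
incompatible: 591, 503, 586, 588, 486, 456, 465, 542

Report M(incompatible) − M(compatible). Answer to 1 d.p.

96.1 ms

M(compatible) = 3448/8 = 431.000
M(incompatible) = 4217/8 = 527.125
Difference = 527.125 − 431.000 = 96.125 ms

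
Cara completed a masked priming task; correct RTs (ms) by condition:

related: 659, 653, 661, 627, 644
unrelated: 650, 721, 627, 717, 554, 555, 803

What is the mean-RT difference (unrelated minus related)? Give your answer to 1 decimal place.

M(related) = 3244/5 = 648.800
M(unrelated) = 4627/7 = 661.000
Difference = 661.000 − 648.800 = 12.200 ms

12.2 ms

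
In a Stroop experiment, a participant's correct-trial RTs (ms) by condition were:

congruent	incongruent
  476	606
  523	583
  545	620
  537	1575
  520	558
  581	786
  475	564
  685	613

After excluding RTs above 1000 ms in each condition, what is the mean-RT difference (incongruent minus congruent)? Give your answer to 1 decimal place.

75.8 ms

incongruent: exclude 1575
M(congruent) = 4342/8 = 542.750
M(incongruent) = 4330/7 = 618.571
Difference = 618.571 − 542.750 = 75.821 ms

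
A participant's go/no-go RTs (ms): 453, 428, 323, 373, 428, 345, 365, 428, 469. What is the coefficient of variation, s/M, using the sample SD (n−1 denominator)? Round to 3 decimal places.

n = 9, Σ = 3612, M = 401.3333
Σ(x−M)² = 20814.000; s = √(20814.000/8) = 51.0074
CV = 51.0074 / 401.3333 = 0.12709

0.127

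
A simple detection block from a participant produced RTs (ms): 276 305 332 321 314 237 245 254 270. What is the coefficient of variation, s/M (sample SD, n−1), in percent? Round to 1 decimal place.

n = 9, Σ = 2554, M = 283.7778
Σ(x−M)² = 9903.556; s = √(9903.556/8) = 35.1844
CV = 35.1844 / 283.7778 = 0.12399 = 12.399%

12.4%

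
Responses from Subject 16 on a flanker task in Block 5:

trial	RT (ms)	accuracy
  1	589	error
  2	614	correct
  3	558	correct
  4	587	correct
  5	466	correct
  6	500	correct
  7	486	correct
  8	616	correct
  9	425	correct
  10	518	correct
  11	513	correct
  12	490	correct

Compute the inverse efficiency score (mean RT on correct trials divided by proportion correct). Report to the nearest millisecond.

Correct trials (n=11): 614, 558, 587, 466, 500, 486, 616, 425, 518, 513, 490
Mean correct RT = 5773/11 = 524.8182 ms
Proportion correct = 11/12
IES = 524.8182 / (11/12) = 572.529 ms

573 ms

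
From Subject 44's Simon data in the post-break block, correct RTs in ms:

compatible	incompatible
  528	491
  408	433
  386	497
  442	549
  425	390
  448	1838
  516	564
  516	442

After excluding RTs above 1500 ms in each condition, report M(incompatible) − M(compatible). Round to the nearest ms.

22 ms

incompatible: exclude 1838
M(compatible) = 3669/8 = 458.625
M(incompatible) = 3366/7 = 480.857
Difference = 480.857 − 458.625 = 22.232 ms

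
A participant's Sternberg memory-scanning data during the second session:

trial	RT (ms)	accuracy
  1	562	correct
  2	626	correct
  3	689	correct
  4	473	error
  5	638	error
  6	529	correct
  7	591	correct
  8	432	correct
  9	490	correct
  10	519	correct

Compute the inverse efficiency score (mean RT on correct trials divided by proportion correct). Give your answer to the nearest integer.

Correct trials (n=8): 562, 626, 689, 529, 591, 432, 490, 519
Mean correct RT = 4438/8 = 554.7500 ms
Proportion correct = 8/10
IES = 554.7500 / (8/10) = 693.438 ms

693 ms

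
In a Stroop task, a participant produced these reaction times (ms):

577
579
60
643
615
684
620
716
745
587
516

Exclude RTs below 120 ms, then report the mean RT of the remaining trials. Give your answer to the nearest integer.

628 ms

Excluded: 60
Retained (n=10): Σ = 6282
Mean = 6282/10 = 628.2000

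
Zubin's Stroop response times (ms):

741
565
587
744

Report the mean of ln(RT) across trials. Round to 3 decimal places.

ln(RT): 6.6080, 6.3368, 6.3750, 6.6120
Σ ln(RT) = 25.9319
Mean = 25.9319/4 = 6.48297

6.483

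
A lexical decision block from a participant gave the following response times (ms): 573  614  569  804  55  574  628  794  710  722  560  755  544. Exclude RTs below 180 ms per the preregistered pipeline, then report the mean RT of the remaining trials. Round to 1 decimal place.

Excluded: 55
Retained (n=12): Σ = 7847
Mean = 7847/12 = 653.9167

653.9 ms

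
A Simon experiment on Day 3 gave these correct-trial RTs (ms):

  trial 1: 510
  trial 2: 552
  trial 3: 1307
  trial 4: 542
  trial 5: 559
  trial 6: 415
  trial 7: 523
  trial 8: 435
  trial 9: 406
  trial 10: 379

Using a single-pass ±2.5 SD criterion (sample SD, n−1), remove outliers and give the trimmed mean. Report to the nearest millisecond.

n = 10, ΣRT = 5628, M = 562.800
Σ(x−M)² = 655315.60; s = √(655315.60/9) = 269.839
Cutoffs: 562.800 ± 2.5·269.839 → [-111.8, 1237.4]
Outside: 1307 → excluded.
Retained (n=9): Σ = 4321, mean = 4321/9 = 480.111

480 ms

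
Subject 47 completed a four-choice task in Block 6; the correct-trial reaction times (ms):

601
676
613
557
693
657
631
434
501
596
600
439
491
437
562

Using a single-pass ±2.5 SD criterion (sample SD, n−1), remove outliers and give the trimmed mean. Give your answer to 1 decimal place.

565.9 ms

n = 15, ΣRT = 8488, M = 565.867
Σ(x−M)² = 106365.73; s = √(106365.73/14) = 87.164
Cutoffs: 565.867 ± 2.5·87.164 → [348.0, 783.8]
No RTs fall outside the cutoffs; all 15 retained. Mean = 8488/15 = 565.867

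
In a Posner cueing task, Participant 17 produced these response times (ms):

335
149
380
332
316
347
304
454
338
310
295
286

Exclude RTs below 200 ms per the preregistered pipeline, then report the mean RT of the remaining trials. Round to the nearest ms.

Excluded: 149
Retained (n=11): Σ = 3697
Mean = 3697/11 = 336.0909

336 ms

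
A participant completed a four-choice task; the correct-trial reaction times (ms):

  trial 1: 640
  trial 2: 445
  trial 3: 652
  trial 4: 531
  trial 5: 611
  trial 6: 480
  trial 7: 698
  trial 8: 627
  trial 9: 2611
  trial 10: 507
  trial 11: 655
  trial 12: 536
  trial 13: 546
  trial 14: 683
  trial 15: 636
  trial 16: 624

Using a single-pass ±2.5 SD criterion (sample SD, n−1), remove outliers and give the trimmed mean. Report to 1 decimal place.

591.4 ms

n = 16, ΣRT = 11482, M = 717.625
Σ(x−M)² = 3908141.75; s = √(3908141.75/15) = 510.434
Cutoffs: 717.625 ± 2.5·510.434 → [-558.5, 1993.7]
Outside: 2611 → excluded.
Retained (n=15): Σ = 8871, mean = 8871/15 = 591.400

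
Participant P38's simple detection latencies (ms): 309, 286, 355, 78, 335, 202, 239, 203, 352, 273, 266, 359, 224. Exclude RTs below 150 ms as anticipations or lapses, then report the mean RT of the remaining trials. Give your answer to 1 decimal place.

Excluded: 78
Retained (n=12): Σ = 3403
Mean = 3403/12 = 283.5833

283.6 ms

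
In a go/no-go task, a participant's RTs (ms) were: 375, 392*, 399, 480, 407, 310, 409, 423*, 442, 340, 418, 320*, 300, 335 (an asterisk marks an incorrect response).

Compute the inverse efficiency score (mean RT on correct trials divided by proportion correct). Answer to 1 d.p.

Correct trials (n=11): 375, 399, 480, 407, 310, 409, 442, 340, 418, 300, 335
Mean correct RT = 4215/11 = 383.1818 ms
Proportion correct = 11/14
IES = 383.1818 / (11/14) = 487.686 ms

487.7 ms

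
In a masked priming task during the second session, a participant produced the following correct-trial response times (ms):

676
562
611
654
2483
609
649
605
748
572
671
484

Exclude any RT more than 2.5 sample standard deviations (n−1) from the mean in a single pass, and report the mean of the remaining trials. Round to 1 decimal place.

621.9 ms

n = 12, ΣRT = 9324, M = 777.000
Σ(x−M)² = 3223690.00; s = √(3223690.00/11) = 541.353
Cutoffs: 777.000 ± 2.5·541.353 → [-576.4, 2130.4]
Outside: 2483 → excluded.
Retained (n=11): Σ = 6841, mean = 6841/11 = 621.909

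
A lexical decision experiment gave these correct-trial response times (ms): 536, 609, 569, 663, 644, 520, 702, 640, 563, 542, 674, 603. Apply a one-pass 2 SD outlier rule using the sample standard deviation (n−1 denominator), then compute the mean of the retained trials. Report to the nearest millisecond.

605 ms

n = 12, ΣRT = 7265, M = 605.417
Σ(x−M)² = 39312.92; s = √(39312.92/11) = 59.782
Cutoffs: 605.417 ± 2·59.782 → [485.9, 725.0]
No RTs fall outside the cutoffs; all 12 retained. Mean = 7265/12 = 605.417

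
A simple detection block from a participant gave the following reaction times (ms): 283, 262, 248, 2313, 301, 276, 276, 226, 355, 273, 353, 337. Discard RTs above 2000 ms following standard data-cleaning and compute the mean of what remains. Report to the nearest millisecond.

Excluded: 2313
Retained (n=11): Σ = 3190
Mean = 3190/11 = 290.0000

290 ms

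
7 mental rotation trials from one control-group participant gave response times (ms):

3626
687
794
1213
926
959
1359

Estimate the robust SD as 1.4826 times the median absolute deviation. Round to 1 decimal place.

Sorted: 687, 794, 926, 959, 1213, 1359, 3626 → median = 959
|x − 959| sorted: 0, 33, 165, 254, 272, 400, 2667 → MAD = 254
Robust SD ≈ 1.4826 × 254 = 376.580

376.6 ms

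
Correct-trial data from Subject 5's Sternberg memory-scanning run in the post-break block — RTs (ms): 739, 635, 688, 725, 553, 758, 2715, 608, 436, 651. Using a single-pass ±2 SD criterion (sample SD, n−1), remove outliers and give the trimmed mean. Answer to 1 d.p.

n = 10, ΣRT = 8508, M = 850.800
Σ(x−M)² = 3944867.60; s = √(3944867.60/9) = 662.056
Cutoffs: 850.800 ± 2·662.056 → [-473.3, 2174.9]
Outside: 2715 → excluded.
Retained (n=9): Σ = 5793, mean = 5793/9 = 643.667

643.7 ms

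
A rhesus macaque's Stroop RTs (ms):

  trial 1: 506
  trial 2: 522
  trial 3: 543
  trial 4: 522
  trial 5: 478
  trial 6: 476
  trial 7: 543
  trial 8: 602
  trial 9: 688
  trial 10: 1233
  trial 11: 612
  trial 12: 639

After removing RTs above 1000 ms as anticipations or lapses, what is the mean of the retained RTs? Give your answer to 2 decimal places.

Excluded: 1233
Retained (n=11): Σ = 6131
Mean = 6131/11 = 557.3636

557.36 ms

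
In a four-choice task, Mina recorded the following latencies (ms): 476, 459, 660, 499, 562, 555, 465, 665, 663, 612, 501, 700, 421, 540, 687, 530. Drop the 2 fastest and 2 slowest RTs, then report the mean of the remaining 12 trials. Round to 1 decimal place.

560.7 ms

Sorted: 421, 459, 465, 476, 499, 501, 530, 540, 555, 562, 612, 660, 663, 665, 687, 700
Drop lowest 2 (421, 459) and highest 2 (687, 700)
Remaining (n=12): Σ = 6728, mean = 6728/12 = 560.667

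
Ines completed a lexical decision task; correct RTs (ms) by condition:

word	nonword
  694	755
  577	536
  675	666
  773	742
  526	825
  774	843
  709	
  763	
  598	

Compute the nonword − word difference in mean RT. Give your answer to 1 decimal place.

51.3 ms

M(word) = 6089/9 = 676.556
M(nonword) = 4367/6 = 727.833
Difference = 727.833 − 676.556 = 51.278 ms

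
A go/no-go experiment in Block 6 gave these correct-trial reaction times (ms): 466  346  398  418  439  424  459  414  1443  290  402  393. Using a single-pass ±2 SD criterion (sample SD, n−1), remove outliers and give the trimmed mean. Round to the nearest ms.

n = 12, ΣRT = 5892, M = 491.000
Σ(x−M)² = 1014004.00; s = √(1014004.00/11) = 303.615
Cutoffs: 491.000 ± 2·303.615 → [-116.2, 1098.2]
Outside: 1443 → excluded.
Retained (n=11): Σ = 4449, mean = 4449/11 = 404.455

404 ms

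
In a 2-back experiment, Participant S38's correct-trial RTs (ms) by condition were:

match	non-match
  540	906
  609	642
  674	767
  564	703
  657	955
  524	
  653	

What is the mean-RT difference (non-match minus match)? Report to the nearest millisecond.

M(match) = 4221/7 = 603.000
M(non-match) = 3973/5 = 794.600
Difference = 794.600 − 603.000 = 191.600 ms

192 ms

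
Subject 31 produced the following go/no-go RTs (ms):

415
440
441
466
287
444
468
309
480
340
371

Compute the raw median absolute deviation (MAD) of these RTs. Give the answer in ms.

28 ms

Sorted: 287, 309, 340, 371, 415, 440, 441, 444, 466, 468, 480 → median = 440
|x − 440|: 25, 0, 1, 26, 153, 4, 28, 131, 40, 100, 69
Sorted deviations: 0, 1, 4, 25, 26, 28, 40, 69, 100, 131, 153 → MAD = 28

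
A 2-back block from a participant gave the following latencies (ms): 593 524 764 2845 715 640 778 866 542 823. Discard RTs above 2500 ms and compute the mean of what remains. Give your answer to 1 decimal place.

693.9 ms

Excluded: 2845
Retained (n=9): Σ = 6245
Mean = 6245/9 = 693.8889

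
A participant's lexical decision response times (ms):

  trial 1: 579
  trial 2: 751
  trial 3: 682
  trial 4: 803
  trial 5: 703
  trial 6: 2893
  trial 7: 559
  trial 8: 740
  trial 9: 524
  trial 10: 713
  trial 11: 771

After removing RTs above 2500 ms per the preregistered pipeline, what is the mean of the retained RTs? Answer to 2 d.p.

Excluded: 2893
Retained (n=10): Σ = 6825
Mean = 6825/10 = 682.5000

682.50 ms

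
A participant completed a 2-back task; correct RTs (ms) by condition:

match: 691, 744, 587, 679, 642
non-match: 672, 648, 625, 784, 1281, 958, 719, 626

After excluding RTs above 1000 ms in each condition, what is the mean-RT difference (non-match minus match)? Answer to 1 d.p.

50.3 ms

non-match: exclude 1281
M(match) = 3343/5 = 668.600
M(non-match) = 5032/7 = 718.857
Difference = 718.857 − 668.600 = 50.257 ms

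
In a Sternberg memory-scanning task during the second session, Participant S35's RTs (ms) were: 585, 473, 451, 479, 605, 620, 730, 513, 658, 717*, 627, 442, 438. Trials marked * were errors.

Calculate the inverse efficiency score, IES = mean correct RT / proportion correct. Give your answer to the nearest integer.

Correct trials (n=12): 585, 473, 451, 479, 605, 620, 730, 513, 658, 627, 442, 438
Mean correct RT = 6621/12 = 551.7500 ms
Proportion correct = 12/13
IES = 551.7500 / (12/13) = 597.729 ms

598 ms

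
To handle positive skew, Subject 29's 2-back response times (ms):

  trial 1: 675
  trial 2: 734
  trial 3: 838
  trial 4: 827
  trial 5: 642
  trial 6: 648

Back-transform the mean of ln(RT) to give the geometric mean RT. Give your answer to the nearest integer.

ln(RT): 6.5147, 6.5985, 6.7310, 6.7178, 6.4646, 6.4739
Mean ln(RT) = 39.5005/6 = 6.58342
Geometric mean = exp(6.58342) = 723.01 ms

723 ms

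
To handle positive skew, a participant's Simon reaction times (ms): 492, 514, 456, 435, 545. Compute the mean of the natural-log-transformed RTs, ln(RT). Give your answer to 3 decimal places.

ln(RT): 6.1985, 6.2422, 6.1225, 6.0753, 6.3008
Σ ln(RT) = 30.9393
Mean = 30.9393/5 = 6.18787

6.188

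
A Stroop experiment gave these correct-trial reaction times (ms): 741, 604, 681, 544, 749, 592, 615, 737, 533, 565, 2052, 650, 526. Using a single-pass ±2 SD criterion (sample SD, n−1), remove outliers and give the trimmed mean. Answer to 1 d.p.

n = 13, ΣRT = 9589, M = 737.615
Σ(x−M)² = 1946653.08; s = √(1946653.08/12) = 402.767
Cutoffs: 737.615 ± 2·402.767 → [-67.9, 1543.1]
Outside: 2052 → excluded.
Retained (n=12): Σ = 7537, mean = 7537/12 = 628.083

628.1 ms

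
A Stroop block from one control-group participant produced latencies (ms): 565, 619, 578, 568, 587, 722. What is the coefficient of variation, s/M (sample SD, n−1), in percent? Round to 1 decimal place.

n = 6, Σ = 3639, M = 606.5000
Σ(x−M)² = 17893.500; s = √(17893.500/5) = 59.8222
CV = 59.8222 / 606.5000 = 0.09864 = 9.864%

9.9%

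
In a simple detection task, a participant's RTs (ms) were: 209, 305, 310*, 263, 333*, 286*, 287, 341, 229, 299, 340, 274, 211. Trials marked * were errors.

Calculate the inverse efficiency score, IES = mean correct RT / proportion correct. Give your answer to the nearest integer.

Correct trials (n=10): 209, 305, 263, 287, 341, 229, 299, 340, 274, 211
Mean correct RT = 2758/10 = 275.8000 ms
Proportion correct = 10/13
IES = 275.8000 / (10/13) = 358.540 ms

359 ms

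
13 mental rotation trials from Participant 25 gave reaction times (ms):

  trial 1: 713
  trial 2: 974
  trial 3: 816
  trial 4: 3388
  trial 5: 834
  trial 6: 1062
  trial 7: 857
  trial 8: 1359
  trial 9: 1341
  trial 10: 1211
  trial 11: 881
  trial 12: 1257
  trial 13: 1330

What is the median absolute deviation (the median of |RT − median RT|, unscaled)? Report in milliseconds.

Sorted: 713, 816, 834, 857, 881, 974, 1062, 1211, 1257, 1330, 1341, 1359, 3388 → median = 1062
|x − 1062|: 349, 88, 246, 2326, 228, 0, 205, 297, 279, 149, 181, 195, 268
Sorted deviations: 0, 88, 149, 181, 195, 205, 228, 246, 268, 279, 297, 349, 2326 → MAD = 228

228 ms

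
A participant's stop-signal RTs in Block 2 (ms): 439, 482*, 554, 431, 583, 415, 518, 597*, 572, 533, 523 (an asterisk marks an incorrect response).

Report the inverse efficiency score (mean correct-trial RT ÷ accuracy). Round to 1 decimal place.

620.3 ms

Correct trials (n=9): 439, 554, 431, 583, 415, 518, 572, 533, 523
Mean correct RT = 4568/9 = 507.5556 ms
Proportion correct = 9/11
IES = 507.5556 / (9/11) = 620.346 ms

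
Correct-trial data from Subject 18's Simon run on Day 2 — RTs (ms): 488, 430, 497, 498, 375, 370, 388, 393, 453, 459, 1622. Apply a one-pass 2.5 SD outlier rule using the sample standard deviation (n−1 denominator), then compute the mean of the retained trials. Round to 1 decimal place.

435.1 ms

n = 11, ΣRT = 5973, M = 543.000
Σ(x−M)² = 1304010.00; s = √(1304010.00/10) = 361.111
Cutoffs: 543.000 ± 2.5·361.111 → [-359.8, 1445.8]
Outside: 1622 → excluded.
Retained (n=10): Σ = 4351, mean = 4351/10 = 435.100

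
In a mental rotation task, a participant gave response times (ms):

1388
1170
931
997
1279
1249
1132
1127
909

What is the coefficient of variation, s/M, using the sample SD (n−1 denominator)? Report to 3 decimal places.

n = 9, Σ = 10182, M = 1131.3333
Σ(x−M)² = 210654.000; s = √(210654.000/8) = 162.2706
CV = 162.2706 / 1131.3333 = 0.14343

0.143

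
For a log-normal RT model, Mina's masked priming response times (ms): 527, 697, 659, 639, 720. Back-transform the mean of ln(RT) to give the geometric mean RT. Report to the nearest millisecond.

645 ms

ln(RT): 6.2672, 6.5468, 6.4907, 6.4599, 6.5793
Mean ln(RT) = 32.3439/5 = 6.46877
Geometric mean = exp(6.46877) = 644.69 ms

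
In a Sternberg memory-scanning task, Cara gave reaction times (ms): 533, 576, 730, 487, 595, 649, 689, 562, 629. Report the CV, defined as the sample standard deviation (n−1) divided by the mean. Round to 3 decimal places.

n = 9, Σ = 5450, M = 605.5556
Σ(x−M)² = 47088.222; s = √(47088.222/8) = 76.7205
CV = 76.7205 / 605.5556 = 0.12669

0.127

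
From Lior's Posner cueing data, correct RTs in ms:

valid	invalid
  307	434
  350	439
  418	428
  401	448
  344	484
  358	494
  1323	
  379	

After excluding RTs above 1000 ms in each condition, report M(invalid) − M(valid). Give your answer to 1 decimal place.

valid: exclude 1323
M(valid) = 2557/7 = 365.286
M(invalid) = 2727/6 = 454.500
Difference = 454.500 − 365.286 = 89.214 ms

89.2 ms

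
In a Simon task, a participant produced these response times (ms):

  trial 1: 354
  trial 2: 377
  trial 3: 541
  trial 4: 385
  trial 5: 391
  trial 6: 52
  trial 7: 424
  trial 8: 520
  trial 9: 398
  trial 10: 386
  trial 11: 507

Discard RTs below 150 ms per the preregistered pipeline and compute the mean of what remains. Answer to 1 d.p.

428.3 ms

Excluded: 52
Retained (n=10): Σ = 4283
Mean = 4283/10 = 428.3000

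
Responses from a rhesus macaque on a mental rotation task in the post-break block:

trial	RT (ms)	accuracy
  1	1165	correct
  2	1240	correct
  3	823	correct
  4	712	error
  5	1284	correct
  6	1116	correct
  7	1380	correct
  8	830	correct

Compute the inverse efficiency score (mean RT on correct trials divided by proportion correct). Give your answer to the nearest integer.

1280 ms

Correct trials (n=7): 1165, 1240, 823, 1284, 1116, 1380, 830
Mean correct RT = 7838/7 = 1119.7143 ms
Proportion correct = 7/8
IES = 1119.7143 / (7/8) = 1279.673 ms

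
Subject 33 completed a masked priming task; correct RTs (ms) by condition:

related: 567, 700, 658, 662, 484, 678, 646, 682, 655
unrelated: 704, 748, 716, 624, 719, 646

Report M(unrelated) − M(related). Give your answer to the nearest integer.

M(related) = 5732/9 = 636.889
M(unrelated) = 4157/6 = 692.833
Difference = 692.833 − 636.889 = 55.944 ms

56 ms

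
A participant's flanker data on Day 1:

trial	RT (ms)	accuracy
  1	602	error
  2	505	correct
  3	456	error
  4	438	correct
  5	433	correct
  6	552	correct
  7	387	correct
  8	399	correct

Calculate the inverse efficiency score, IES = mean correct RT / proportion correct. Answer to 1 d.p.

603.1 ms

Correct trials (n=6): 505, 438, 433, 552, 387, 399
Mean correct RT = 2714/6 = 452.3333 ms
Proportion correct = 6/8
IES = 452.3333 / (6/8) = 603.111 ms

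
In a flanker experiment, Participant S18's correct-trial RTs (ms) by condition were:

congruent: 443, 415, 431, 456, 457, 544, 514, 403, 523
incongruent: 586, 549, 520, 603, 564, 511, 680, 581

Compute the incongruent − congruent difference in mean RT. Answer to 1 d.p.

109.1 ms

M(congruent) = 4186/9 = 465.111
M(incongruent) = 4594/8 = 574.250
Difference = 574.250 − 465.111 = 109.139 ms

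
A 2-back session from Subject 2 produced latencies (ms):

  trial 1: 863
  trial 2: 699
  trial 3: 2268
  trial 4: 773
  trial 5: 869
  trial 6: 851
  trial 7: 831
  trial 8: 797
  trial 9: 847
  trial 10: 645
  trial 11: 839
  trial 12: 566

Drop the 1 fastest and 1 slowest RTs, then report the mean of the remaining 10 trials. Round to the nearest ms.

801 ms

Sorted: 566, 645, 699, 773, 797, 831, 839, 847, 851, 863, 869, 2268
Drop lowest 1 (566) and highest 1 (2268)
Remaining (n=10): Σ = 8014, mean = 8014/10 = 801.400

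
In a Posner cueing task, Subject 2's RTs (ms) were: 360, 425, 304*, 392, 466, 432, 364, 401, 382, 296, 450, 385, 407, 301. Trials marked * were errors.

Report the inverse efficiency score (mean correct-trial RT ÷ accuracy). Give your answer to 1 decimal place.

Correct trials (n=13): 360, 425, 392, 466, 432, 364, 401, 382, 296, 450, 385, 407, 301
Mean correct RT = 5061/13 = 389.3077 ms
Proportion correct = 13/14
IES = 389.3077 / (13/14) = 419.254 ms

419.3 ms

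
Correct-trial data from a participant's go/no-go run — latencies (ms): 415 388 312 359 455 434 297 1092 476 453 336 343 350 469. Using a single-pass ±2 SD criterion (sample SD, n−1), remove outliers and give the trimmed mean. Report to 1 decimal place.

n = 14, ΣRT = 6179, M = 441.357
Σ(x−M)² = 502693.21; s = √(502693.21/13) = 196.644
Cutoffs: 441.357 ± 2·196.644 → [48.1, 834.6]
Outside: 1092 → excluded.
Retained (n=13): Σ = 5087, mean = 5087/13 = 391.308

391.3 ms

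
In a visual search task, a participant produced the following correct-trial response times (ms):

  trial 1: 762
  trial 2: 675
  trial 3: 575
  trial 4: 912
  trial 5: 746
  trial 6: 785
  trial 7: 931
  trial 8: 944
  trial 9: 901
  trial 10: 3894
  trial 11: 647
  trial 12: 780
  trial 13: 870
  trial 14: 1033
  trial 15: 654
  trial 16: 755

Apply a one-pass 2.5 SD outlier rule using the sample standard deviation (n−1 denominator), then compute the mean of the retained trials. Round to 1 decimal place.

798.0 ms

n = 16, ΣRT = 15864, M = 991.500
Σ(x−M)² = 9223896.00; s = √(9223896.00/15) = 784.172
Cutoffs: 991.500 ± 2.5·784.172 → [-968.9, 2951.9]
Outside: 3894 → excluded.
Retained (n=15): Σ = 11970, mean = 11970/15 = 798.000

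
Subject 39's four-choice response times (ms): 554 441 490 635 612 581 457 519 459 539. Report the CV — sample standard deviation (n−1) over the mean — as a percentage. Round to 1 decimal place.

n = 10, Σ = 5287, M = 528.7000
Σ(x−M)² = 41002.100; s = √(41002.100/9) = 67.4966
CV = 67.4966 / 528.7000 = 0.12767 = 12.767%

12.8%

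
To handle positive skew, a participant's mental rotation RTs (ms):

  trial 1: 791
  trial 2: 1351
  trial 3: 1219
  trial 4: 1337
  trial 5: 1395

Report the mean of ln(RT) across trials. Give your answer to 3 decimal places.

ln(RT): 6.6733, 7.2086, 7.1058, 7.1982, 7.2406
Σ ln(RT) = 35.4265
Mean = 35.4265/5 = 7.08530

7.085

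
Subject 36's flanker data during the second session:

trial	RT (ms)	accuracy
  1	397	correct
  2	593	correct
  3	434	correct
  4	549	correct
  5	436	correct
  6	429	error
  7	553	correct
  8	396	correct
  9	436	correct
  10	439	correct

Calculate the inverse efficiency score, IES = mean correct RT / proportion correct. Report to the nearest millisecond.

Correct trials (n=9): 397, 593, 434, 549, 436, 553, 396, 436, 439
Mean correct RT = 4233/9 = 470.3333 ms
Proportion correct = 9/10
IES = 470.3333 / (9/10) = 522.593 ms

523 ms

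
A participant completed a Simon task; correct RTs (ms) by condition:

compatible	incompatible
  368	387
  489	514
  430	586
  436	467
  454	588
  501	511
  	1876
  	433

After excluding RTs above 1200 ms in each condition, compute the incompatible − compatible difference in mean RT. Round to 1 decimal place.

51.7 ms

incompatible: exclude 1876
M(compatible) = 2678/6 = 446.333
M(incompatible) = 3486/7 = 498.000
Difference = 498.000 − 446.333 = 51.667 ms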